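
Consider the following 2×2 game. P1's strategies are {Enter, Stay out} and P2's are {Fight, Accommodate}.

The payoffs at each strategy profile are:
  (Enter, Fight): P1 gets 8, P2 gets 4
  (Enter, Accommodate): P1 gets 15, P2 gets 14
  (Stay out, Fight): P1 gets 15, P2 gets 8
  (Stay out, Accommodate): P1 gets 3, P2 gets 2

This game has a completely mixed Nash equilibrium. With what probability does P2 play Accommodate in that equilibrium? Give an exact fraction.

7/19

Let c be the probability that P2 plays Fight. In a completely mixed equilibrium, P1 must be indifferent between Enter and Stay out.
P1's expected payoff from Enter is 8c + 15(1−c); from Stay out it is 15c + 3(1−c).
Setting these equal: −7c + 15 = 12c + 3, so c = 12/19.
Therefore P2 plays Accommodate with probability 1 − 12/19 = 7/19.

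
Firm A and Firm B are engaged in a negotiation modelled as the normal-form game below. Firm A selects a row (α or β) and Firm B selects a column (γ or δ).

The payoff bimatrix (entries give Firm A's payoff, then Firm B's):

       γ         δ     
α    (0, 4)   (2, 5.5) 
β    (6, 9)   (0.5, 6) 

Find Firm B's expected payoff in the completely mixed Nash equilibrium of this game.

First find x, the probability Firm A plays α, from Firm B's indifference between γ and δ: 4x + 9(1−x) = 5.5x + 6(1−x), giving x = 2/3.
Since Firm B is indifferent in equilibrium, Firm B's expected payoff equals the payoff from either column against (2/3, 1/3). Using γ: 4(2/3) + 9(1/3) = 17/3.

17/3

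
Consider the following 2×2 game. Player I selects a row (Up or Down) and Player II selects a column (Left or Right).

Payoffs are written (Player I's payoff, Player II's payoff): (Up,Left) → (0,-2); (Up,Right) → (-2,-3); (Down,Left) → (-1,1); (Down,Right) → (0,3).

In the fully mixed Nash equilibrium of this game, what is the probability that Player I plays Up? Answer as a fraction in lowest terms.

Let x be the probability that Player I plays Up. In a completely mixed equilibrium, Player II must be indifferent between Left and Right.
Player II's expected payoff from Left is −2x + (1−x); from Right it is −3x + 3(1−x).
Setting these equal: −3x + 1 = −6x + 3, so x = 2/3.

2/3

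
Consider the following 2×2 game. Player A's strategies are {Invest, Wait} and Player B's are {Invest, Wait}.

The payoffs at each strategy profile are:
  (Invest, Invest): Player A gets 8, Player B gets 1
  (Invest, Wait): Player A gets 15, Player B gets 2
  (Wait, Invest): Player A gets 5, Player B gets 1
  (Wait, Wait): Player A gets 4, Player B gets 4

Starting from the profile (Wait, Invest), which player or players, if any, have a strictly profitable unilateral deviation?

Player A at (Wait, Invest) earns 5; deviating to Invest yields 8 — a strict improvement.
Player B earns 1; deviating to Wait yields 4 — a strict improvement.
Both Player A and Player B have strictly profitable deviations.

Both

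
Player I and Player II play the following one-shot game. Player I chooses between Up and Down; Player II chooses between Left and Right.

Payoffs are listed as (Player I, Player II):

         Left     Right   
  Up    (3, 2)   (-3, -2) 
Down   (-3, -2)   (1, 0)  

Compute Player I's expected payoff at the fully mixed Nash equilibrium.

-3/5

First find y, the probability Player II plays Left, from Player I's indifference between Up and Down: 3y − 3(1−y) = −3y + (1−y), giving y = 2/5.
Since Player I is indifferent in equilibrium, Player I's expected payoff equals the payoff from either row against (2/5, 3/5). Using Up: 3(2/5) − 3(3/5) = -3/5.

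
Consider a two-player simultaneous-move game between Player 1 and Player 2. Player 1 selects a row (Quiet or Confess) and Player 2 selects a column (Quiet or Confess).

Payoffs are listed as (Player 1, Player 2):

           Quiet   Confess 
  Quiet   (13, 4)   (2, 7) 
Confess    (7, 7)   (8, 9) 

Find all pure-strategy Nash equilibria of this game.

(Quiet, Quiet): Player 2 prefers Confess (7 > 4) — not an equilibrium.
(Quiet, Confess): Player 1 prefers Confess (8 > 2) — not an equilibrium.
(Confess, Quiet): Player 1 prefers Quiet (13 > 7); Player 2 prefers Confess (9 > 7) — not an equilibrium.
(Confess, Confess): Player 1 gets 8 ≥ 2 from Quiet, and Player 2 gets 9 ≥ 7 from Quiet — Nash equilibrium.

(Confess, Confess)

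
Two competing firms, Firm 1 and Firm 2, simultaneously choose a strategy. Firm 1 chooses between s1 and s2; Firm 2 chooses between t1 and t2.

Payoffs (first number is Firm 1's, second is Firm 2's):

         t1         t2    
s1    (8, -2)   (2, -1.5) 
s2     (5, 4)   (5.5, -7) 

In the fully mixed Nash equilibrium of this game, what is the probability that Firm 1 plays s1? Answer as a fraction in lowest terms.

22/23

Let r be the probability that Firm 1 plays s1. In a completely mixed equilibrium, Firm 2 must be indifferent between t1 and t2.
Firm 2's expected payoff from t1 is −2r + 4(1−r); from t2 it is −1.5r − 7(1−r).
Setting these equal: −6r + 4 = 5.5r − 7, so r = 22/23.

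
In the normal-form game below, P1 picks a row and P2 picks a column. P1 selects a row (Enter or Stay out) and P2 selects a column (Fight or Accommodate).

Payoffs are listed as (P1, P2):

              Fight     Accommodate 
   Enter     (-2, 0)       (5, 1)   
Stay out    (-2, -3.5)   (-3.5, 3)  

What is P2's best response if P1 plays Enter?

Against Enter, P2 earns 0 from Fight and 1 from Accommodate.
So Accommodate is the best response.

Accommodate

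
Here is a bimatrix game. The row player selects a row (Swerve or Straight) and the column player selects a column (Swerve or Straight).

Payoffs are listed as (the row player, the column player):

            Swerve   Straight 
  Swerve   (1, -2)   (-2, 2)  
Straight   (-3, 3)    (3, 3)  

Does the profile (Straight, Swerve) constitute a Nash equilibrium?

At (Straight, Swerve), the row player earns -3; switching to Swerve would give 1, so the row player would deviate.
The column player earns 3; switching to Straight would give 3, so the column player has no profitable deviation.
Since at least one player can profitably deviate, this is not a Nash equilibrium.

No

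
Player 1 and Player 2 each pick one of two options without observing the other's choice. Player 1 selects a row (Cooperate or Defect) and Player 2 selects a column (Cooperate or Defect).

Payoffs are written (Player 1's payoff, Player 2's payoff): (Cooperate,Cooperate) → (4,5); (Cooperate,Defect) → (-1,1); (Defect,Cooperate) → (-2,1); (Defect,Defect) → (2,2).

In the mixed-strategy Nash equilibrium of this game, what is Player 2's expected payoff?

First find x, the probability Player 1 plays Cooperate, from Player 2's indifference between Cooperate and Defect: 5x + (1−x) = x + 2(1−x), giving x = 1/5.
Since Player 2 is indifferent in equilibrium, Player 2's expected payoff equals the payoff from either column against (1/5, 4/5). Using Cooperate: 5(1/5) + (4/5) = 9/5.

9/5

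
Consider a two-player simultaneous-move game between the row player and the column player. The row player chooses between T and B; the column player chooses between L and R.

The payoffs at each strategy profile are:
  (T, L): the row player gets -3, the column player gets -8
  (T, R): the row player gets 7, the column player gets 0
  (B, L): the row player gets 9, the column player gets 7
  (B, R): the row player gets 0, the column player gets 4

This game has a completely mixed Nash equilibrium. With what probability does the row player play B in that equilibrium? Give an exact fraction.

8/11

Let x be the probability that the row player plays T. In a completely mixed equilibrium, the column player must be indifferent between L and R.
The column player's expected payoff from L is −8x + 7(1−x); from R it is 4(1−x).
Setting these equal: −15x + 7 = −4x + 4, so x = 3/11.
Therefore the row player plays B with probability 1 − 3/11 = 8/11.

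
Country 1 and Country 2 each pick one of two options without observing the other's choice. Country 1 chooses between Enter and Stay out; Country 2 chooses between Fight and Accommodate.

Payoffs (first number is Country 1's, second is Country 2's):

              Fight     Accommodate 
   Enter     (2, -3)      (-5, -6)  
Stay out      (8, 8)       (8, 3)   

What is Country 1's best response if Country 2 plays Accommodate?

Against Accommodate, Country 1 earns -5 from Enter and 8 from Stay out.
So Stay out is the best response.

Stay out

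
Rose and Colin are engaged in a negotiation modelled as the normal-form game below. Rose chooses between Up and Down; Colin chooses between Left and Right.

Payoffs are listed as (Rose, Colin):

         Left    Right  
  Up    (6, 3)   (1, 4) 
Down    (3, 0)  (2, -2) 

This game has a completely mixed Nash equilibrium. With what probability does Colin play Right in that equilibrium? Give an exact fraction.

Let q be the probability that Colin plays Left. In a completely mixed equilibrium, Rose must be indifferent between Up and Down.
Rose's expected payoff from Up is 6q + (1−q); from Down it is 3q + 2(1−q).
Setting these equal: 5q + 1 = q + 2, so q = 1/4.
Therefore Colin plays Right with probability 1 − 1/4 = 3/4.

3/4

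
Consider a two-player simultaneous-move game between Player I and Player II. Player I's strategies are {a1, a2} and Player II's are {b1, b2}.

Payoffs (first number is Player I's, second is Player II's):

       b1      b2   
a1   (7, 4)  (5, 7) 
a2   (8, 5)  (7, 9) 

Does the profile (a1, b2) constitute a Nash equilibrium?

At (a1, b2), Player I earns 5; switching to a2 would give 7, so Player I would deviate.
Player II earns 7; switching to b1 would give 4, so Player II has no profitable deviation.
Since at least one player can profitably deviate, this is not a Nash equilibrium.

No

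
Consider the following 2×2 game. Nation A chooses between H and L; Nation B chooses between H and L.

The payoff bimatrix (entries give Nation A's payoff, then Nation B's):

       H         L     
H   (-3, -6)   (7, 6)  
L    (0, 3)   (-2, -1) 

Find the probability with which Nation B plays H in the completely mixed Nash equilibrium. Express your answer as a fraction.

3/4

Let c be the probability that Nation B plays H. In a completely mixed equilibrium, Nation A must be indifferent between H and L.
Nation A's expected payoff from H is −3c + 7(1−c); from L it is −2(1−c).
Setting these equal: −10c + 7 = 2c − 2, so c = 3/4.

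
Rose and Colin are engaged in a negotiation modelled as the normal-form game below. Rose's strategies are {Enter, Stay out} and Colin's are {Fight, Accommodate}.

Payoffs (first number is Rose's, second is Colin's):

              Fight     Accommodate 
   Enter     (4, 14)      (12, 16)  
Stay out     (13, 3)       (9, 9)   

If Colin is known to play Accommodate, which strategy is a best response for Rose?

Against Accommodate, Rose earns 12 from Enter and 9 from Stay out.
So Enter is the best response.

Enter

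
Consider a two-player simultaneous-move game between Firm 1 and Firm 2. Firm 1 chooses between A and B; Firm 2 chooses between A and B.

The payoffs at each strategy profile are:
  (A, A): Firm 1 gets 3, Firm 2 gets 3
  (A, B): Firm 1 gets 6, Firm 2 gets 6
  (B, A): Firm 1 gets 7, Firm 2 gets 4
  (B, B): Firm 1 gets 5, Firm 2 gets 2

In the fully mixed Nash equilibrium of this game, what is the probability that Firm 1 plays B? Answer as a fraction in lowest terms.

3/5

Let r be the probability that Firm 1 plays A. In a completely mixed equilibrium, Firm 2 must be indifferent between A and B.
Firm 2's expected payoff from A is 3r + 4(1−r); from B it is 6r + 2(1−r).
Setting these equal: −r + 4 = 4r + 2, so r = 2/5.
Therefore Firm 1 plays B with probability 1 − 2/5 = 3/5.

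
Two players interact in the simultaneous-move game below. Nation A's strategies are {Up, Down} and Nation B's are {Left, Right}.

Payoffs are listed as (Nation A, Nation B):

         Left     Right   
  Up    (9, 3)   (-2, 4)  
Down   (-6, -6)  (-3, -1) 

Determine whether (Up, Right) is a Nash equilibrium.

At (Up, Right), Nation A earns -2; switching to Down would give -3, so Nation A has no profitable deviation.
Nation B earns 4; switching to Left would give 3, so Nation B has no profitable deviation.
Neither player can gain by a unilateral deviation, so this profile is a Nash equilibrium.

Yes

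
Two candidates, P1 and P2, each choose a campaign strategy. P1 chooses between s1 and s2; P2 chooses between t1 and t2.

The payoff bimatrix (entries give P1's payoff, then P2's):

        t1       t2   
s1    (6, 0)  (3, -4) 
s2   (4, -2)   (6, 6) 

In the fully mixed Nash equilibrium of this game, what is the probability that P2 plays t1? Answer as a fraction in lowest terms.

3/5

Let c be the probability that P2 plays t1. In a completely mixed equilibrium, P1 must be indifferent between s1 and s2.
P1's expected payoff from s1 is 6c + 3(1−c); from s2 it is 4c + 6(1−c).
Setting these equal: 3c + 3 = −2c + 6, so c = 3/5.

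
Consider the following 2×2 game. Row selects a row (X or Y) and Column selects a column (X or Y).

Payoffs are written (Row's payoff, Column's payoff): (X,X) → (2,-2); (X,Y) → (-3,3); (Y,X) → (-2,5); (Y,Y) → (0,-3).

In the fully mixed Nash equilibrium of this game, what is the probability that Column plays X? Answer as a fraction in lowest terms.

Let q be the probability that Column plays X. In a completely mixed equilibrium, Row must be indifferent between X and Y.
Row's expected payoff from X is 2q − 3(1−q); from Y it is −2q.
Setting these equal: 5q − 3 = −2q, so q = 3/7.

3/7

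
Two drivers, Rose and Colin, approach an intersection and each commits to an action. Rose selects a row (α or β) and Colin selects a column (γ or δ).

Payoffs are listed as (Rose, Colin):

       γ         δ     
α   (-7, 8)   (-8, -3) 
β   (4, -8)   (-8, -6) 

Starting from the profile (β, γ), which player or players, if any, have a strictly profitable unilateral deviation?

Rose at (β, γ) earns 4; deviating to α yields -7 — not better.
Colin earns -8; deviating to δ yields -6 — a strict improvement.
Only Colin has a strictly profitable deviation.

Colin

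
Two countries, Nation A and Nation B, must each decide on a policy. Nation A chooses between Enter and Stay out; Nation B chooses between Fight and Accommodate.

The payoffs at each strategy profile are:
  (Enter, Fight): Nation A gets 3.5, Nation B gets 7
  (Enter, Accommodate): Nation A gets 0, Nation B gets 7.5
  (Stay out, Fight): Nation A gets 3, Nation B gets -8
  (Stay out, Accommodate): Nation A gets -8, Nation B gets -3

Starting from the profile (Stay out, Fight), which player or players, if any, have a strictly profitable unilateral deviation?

Both

Nation A at (Stay out, Fight) earns 3; deviating to Enter yields 3.5 — a strict improvement.
Nation B earns -8; deviating to Accommodate yields -3 — a strict improvement.
Both Nation A and Nation B have strictly profitable deviations.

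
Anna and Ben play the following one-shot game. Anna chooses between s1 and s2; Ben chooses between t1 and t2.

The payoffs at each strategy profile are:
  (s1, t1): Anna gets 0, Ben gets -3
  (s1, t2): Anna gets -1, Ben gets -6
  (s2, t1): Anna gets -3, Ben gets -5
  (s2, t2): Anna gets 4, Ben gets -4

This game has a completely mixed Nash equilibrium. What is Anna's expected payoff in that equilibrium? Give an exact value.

First find y, the probability Ben plays t1, from Anna's indifference between s1 and s2: −(1−y) = −3y + 4(1−y), giving y = 5/8.
Since Anna is indifferent in equilibrium, Anna's expected payoff equals the payoff from either row against (5/8, 3/8). Using s1: −(3/8) = -3/8.

-3/8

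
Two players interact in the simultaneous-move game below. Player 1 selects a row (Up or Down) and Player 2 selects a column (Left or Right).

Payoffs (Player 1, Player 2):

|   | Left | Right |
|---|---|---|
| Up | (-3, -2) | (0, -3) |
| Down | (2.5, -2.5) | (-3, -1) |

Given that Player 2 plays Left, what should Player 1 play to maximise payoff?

Against Left, Player 1 earns -3 from Up and 2.5 from Down.
So Down is the best response.

Down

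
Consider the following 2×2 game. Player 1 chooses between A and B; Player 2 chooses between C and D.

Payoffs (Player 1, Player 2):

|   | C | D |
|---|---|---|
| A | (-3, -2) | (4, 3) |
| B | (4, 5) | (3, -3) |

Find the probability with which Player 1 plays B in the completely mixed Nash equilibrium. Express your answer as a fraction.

Let p be the probability that Player 1 plays A. In a completely mixed equilibrium, Player 2 must be indifferent between C and D.
Player 2's expected payoff from C is −2p + 5(1−p); from D it is 3p − 3(1−p).
Setting these equal: −7p + 5 = 6p − 3, so p = 8/13.
Therefore Player 1 plays B with probability 1 − 8/13 = 5/13.

5/13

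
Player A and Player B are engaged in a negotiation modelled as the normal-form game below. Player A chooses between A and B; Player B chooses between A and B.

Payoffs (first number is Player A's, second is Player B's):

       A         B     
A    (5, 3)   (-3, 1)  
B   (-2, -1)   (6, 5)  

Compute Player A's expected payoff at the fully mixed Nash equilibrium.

3/2

First find q, the probability Player B plays A, from Player A's indifference between A and B: 5q − 3(1−q) = −2q + 6(1−q), giving q = 9/16.
Since Player A is indifferent in equilibrium, Player A's expected payoff equals the payoff from either row against (9/16, 7/16). Using A: 5(9/16) − 3(7/16) = 3/2.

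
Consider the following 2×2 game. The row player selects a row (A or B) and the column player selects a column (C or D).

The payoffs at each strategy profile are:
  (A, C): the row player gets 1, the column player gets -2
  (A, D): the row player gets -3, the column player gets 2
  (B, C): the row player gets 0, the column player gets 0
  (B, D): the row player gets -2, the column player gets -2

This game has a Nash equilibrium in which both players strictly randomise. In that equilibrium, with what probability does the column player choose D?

1/2

Let c be the probability that the column player plays C. In a completely mixed equilibrium, the row player must be indifferent between A and B.
The row player's expected payoff from A is c − 3(1−c); from B it is −2(1−c).
Setting these equal: 4c − 3 = 2c − 2, so c = 1/2.
Therefore the column player plays D with probability 1 − 1/2 = 1/2.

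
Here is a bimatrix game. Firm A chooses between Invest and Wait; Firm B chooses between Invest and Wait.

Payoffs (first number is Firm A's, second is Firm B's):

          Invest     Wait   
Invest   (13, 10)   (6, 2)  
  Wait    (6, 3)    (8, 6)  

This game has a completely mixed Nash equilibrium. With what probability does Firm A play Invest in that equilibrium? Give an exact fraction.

3/11

Let r be the probability that Firm A plays Invest. In a completely mixed equilibrium, Firm B must be indifferent between Invest and Wait.
Firm B's expected payoff from Invest is 10r + 3(1−r); from Wait it is 2r + 6(1−r).
Setting these equal: 7r + 3 = −4r + 6, so r = 3/11.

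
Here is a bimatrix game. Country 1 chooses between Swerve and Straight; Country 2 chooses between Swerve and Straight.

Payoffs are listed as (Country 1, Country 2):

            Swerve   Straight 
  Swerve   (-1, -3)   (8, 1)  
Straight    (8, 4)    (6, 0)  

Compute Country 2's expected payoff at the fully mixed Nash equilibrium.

1/2

First find p, the probability Country 1 plays Swerve, from Country 2's indifference between Swerve and Straight: −3p + 4(1−p) = p, giving p = 1/2.
Since Country 2 is indifferent in equilibrium, Country 2's expected payoff equals the payoff from either column against (1/2, 1/2). Using Swerve: −3(1/2) + 4(1/2) = 1/2.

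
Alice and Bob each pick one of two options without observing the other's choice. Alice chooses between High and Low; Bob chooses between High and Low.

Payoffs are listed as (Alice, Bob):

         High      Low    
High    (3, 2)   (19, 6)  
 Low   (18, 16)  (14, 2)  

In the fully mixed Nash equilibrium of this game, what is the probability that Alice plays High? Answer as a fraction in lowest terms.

7/9

Let r be the probability that Alice plays High. In a completely mixed equilibrium, Bob must be indifferent between High and Low.
Bob's expected payoff from High is 2r + 16(1−r); from Low it is 6r + 2(1−r).
Setting these equal: −14r + 16 = 4r + 2, so r = 7/9.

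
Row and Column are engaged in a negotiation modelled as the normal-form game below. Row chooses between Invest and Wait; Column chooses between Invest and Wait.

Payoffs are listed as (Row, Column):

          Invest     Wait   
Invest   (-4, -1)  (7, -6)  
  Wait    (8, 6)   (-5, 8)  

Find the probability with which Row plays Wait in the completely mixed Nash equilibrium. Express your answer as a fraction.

5/7

Let x be the probability that Row plays Invest. In a completely mixed equilibrium, Column must be indifferent between Invest and Wait.
Column's expected payoff from Invest is −x + 6(1−x); from Wait it is −6x + 8(1−x).
Setting these equal: −7x + 6 = −14x + 8, so x = 2/7.
Therefore Row plays Wait with probability 1 − 2/7 = 5/7.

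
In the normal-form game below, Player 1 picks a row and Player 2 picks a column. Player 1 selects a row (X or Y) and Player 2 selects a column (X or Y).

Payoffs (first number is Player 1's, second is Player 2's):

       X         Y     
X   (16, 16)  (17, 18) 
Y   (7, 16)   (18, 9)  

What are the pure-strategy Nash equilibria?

(X, X): Player 2 prefers Y (18 > 16) — not an equilibrium.
(X, Y): Player 1 prefers Y (18 > 17) — not an equilibrium.
(Y, X): Player 1 prefers X (16 > 7) — not an equilibrium.
(Y, Y): Player 2 prefers X (16 > 9) — not an equilibrium.

none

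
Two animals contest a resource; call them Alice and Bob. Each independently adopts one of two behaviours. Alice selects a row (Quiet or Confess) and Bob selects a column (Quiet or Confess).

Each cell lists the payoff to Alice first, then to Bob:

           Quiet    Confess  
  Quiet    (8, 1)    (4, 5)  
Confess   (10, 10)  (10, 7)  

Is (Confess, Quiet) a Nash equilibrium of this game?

At (Confess, Quiet), Alice earns 10; switching to Quiet would give 8, so Alice has no profitable deviation.
Bob earns 10; switching to Confess would give 7, so Bob has no profitable deviation.
Neither player can gain by a unilateral deviation, so this profile is a Nash equilibrium.

Yes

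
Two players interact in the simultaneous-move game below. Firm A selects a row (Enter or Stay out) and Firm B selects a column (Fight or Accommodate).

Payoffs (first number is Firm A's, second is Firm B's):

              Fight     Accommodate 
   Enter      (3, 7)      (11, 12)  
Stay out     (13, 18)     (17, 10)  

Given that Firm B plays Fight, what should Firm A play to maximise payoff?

Against Fight, Firm A earns 3 from Enter and 13 from Stay out.
So Stay out is the best response.

Stay out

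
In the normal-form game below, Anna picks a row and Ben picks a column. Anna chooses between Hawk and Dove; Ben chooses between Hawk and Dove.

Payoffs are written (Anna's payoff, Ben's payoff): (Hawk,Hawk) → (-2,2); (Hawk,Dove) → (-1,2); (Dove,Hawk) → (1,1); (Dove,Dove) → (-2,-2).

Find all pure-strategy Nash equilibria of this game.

(Hawk, Hawk): Anna prefers Dove (1 > -2) — not an equilibrium.
(Hawk, Dove): Anna gets -1 ≥ -2 from Dove, and Ben gets 2 ≥ 2 from Hawk — Nash equilibrium.
(Dove, Hawk): Anna gets 1 ≥ -2 from Hawk, and Ben gets 1 ≥ -2 from Dove — Nash equilibrium.
(Dove, Dove): Anna prefers Hawk (-1 > -2); Ben prefers Hawk (1 > -2) — not an equilibrium.

(Hawk, Dove) and (Dove, Hawk)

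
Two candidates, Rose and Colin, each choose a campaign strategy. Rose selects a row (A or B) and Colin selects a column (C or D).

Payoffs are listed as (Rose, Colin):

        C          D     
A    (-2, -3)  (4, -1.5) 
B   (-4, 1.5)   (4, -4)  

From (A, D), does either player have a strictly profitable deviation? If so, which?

Rose at (A, D) earns 4; deviating to B yields 4 — not better.
Colin earns -1.5; deviating to C yields -3 — not better.
Neither player can strictly improve; the profile is a Nash equilibrium.

Neither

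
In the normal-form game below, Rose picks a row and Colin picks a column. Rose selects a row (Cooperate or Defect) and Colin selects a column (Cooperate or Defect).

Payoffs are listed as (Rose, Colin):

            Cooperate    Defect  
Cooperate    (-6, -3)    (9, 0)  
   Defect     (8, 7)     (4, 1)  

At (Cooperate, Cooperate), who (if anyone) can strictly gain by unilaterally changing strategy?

Rose at (Cooperate, Cooperate) earns -6; deviating to Defect yields 8 — a strict improvement.
Colin earns -3; deviating to Defect yields 0 — a strict improvement.
Both Rose and Colin have strictly profitable deviations.

Both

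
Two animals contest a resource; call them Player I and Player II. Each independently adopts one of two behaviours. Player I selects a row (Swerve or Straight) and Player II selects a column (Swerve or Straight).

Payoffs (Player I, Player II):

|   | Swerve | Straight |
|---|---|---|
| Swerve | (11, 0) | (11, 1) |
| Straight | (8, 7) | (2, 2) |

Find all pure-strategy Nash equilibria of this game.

(Swerve, Swerve): Player II prefers Straight (1 > 0) — not an equilibrium.
(Swerve, Straight): Player I gets 11 ≥ 2 from Straight, and Player II gets 1 ≥ 0 from Swerve — Nash equilibrium.
(Straight, Swerve): Player I prefers Swerve (11 > 8) — not an equilibrium.
(Straight, Straight): Player I prefers Swerve (11 > 2); Player II prefers Swerve (7 > 2) — not an equilibrium.

(Swerve, Straight)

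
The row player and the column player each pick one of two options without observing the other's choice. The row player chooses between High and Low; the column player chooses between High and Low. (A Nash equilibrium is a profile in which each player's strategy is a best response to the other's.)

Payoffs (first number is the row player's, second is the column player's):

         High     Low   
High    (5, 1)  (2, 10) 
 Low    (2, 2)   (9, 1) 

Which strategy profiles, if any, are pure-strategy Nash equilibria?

(High, High): the column player prefers Low (10 > 1) — not an equilibrium.
(High, Low): the row player prefers Low (9 > 2) — not an equilibrium.
(Low, High): the row player prefers High (5 > 2) — not an equilibrium.
(Low, Low): the column player prefers High (2 > 1) — not an equilibrium.

none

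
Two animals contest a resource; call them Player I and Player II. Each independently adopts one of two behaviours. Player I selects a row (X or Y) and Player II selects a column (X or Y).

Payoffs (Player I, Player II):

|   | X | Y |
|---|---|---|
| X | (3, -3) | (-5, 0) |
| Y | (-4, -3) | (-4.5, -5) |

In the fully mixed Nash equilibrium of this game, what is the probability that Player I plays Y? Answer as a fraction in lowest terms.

Let x be the probability that Player I plays X. In a completely mixed equilibrium, Player II must be indifferent between X and Y.
Player II's expected payoff from X is −3x − 3(1−x); from Y it is −5(1−x).
Setting these equal: -3 = 5x − 5, so x = 2/5.
Therefore Player I plays Y with probability 1 − 2/5 = 3/5.

3/5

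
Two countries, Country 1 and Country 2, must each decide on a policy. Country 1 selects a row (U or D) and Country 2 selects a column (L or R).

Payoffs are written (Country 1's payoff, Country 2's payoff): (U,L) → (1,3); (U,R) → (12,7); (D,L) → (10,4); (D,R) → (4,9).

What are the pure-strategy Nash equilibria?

(U, R)

(U, L): Country 1 prefers D (10 > 1); Country 2 prefers R (7 > 3) — not an equilibrium.
(U, R): Country 1 gets 12 ≥ 4 from D, and Country 2 gets 7 ≥ 3 from L — Nash equilibrium.
(D, L): Country 2 prefers R (9 > 4) — not an equilibrium.
(D, R): Country 1 prefers U (12 > 4) — not an equilibrium.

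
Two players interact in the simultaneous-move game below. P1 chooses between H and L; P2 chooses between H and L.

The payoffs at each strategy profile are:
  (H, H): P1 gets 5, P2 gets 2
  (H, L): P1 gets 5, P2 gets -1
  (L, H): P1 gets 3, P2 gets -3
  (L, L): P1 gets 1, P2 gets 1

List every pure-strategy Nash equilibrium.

(H, H): P1 gets 5 ≥ 3 from L, and P2 gets 2 ≥ -1 from L — Nash equilibrium.
(H, L): P2 prefers H (2 > -1) — not an equilibrium.
(L, H): P1 prefers H (5 > 3); P2 prefers L (1 > -3) — not an equilibrium.
(L, L): P1 prefers H (5 > 1) — not an equilibrium.

(H, H)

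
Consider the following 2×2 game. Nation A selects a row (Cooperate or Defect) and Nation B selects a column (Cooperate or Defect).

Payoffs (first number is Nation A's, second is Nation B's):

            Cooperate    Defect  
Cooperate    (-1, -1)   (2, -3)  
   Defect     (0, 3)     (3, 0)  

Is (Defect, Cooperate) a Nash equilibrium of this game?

Yes

At (Defect, Cooperate), Nation A earns 0; switching to Cooperate would give -1, so Nation A has no profitable deviation.
Nation B earns 3; switching to Defect would give 0, so Nation B has no profitable deviation.
Neither player can gain by a unilateral deviation, so this profile is a Nash equilibrium.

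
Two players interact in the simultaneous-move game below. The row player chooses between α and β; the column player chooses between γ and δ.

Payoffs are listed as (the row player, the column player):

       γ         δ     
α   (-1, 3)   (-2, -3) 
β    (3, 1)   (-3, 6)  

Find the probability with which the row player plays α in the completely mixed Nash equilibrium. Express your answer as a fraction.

5/11

Let x be the probability that the row player plays α. In a completely mixed equilibrium, the column player must be indifferent between γ and δ.
The column player's expected payoff from γ is 3x + (1−x); from δ it is −3x + 6(1−x).
Setting these equal: 2x + 1 = −9x + 6, so x = 5/11.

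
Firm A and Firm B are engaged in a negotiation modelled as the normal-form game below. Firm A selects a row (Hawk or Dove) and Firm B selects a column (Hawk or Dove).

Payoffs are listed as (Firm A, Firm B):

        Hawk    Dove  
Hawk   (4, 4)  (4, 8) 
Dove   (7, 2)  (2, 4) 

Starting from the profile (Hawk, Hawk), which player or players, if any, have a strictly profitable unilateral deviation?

Firm A at (Hawk, Hawk) earns 4; deviating to Dove yields 7 — a strict improvement.
Firm B earns 4; deviating to Dove yields 8 — a strict improvement.
Both Firm A and Firm B have strictly profitable deviations.

Both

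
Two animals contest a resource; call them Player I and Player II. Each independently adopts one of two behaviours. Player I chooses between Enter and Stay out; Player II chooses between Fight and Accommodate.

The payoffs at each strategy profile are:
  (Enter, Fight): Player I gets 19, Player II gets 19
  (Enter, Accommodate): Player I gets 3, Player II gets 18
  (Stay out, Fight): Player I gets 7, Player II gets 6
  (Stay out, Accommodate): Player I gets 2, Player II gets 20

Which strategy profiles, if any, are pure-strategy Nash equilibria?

(Enter, Fight)

(Enter, Fight): Player I gets 19 ≥ 7 from Stay out, and Player II gets 19 ≥ 18 from Accommodate — Nash equilibrium.
(Enter, Accommodate): Player II prefers Fight (19 > 18) — not an equilibrium.
(Stay out, Fight): Player I prefers Enter (19 > 7); Player II prefers Accommodate (20 > 6) — not an equilibrium.
(Stay out, Accommodate): Player I prefers Enter (3 > 2) — not an equilibrium.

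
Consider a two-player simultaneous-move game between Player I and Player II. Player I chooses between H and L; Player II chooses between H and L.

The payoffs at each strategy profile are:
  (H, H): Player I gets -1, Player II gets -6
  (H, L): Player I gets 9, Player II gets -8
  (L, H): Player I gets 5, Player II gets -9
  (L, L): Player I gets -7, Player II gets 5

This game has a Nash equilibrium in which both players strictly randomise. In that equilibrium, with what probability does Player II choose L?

3/11

Let c be the probability that Player II plays H. In a completely mixed equilibrium, Player I must be indifferent between H and L.
Player I's expected payoff from H is −c + 9(1−c); from L it is 5c − 7(1−c).
Setting these equal: −10c + 9 = 12c − 7, so c = 8/11.
Therefore Player II plays L with probability 1 − 8/11 = 3/11.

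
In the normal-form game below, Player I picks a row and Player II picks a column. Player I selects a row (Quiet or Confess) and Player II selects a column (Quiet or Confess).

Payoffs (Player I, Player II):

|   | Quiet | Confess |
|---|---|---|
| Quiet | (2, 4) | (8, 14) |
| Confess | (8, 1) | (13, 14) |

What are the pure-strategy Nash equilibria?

(Quiet, Quiet): Player I prefers Confess (8 > 2); Player II prefers Confess (14 > 4) — not an equilibrium.
(Quiet, Confess): Player I prefers Confess (13 > 8) — not an equilibrium.
(Confess, Quiet): Player II prefers Confess (14 > 1) — not an equilibrium.
(Confess, Confess): Player I gets 13 ≥ 8 from Quiet, and Player II gets 14 ≥ 1 from Quiet — Nash equilibrium.

(Confess, Confess)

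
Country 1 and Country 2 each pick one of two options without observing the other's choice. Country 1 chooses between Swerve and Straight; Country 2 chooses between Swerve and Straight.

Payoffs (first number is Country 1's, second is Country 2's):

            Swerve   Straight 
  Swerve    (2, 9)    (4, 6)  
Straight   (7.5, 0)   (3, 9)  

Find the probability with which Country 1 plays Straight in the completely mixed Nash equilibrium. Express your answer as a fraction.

Let p be the probability that Country 1 plays Swerve. In a completely mixed equilibrium, Country 2 must be indifferent between Swerve and Straight.
Country 2's expected payoff from Swerve is 9p; from Straight it is 6p + 9(1−p).
Setting these equal: 9p = −3p + 9, so p = 3/4.
Therefore Country 1 plays Straight with probability 1 − 3/4 = 1/4.

1/4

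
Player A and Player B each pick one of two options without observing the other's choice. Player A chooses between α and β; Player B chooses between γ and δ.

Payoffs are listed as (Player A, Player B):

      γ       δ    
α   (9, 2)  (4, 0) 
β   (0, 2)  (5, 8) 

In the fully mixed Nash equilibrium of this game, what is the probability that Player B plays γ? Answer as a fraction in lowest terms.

Let y be the probability that Player B plays γ. In a completely mixed equilibrium, Player A must be indifferent between α and β.
Player A's expected payoff from α is 9y + 4(1−y); from β it is 5(1−y).
Setting these equal: 5y + 4 = −5y + 5, so y = 1/10.

1/10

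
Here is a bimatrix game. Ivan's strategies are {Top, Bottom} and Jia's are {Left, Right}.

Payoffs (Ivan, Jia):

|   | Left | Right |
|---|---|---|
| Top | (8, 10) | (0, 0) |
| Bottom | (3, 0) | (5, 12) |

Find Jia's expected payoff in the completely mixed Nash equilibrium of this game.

First find p, the probability Ivan plays Top, from Jia's indifference between Left and Right: 10p = 12(1−p), giving p = 6/11.
Since Jia is indifferent in equilibrium, Jia's expected payoff equals the payoff from either column against (6/11, 5/11). Using Left: 10(6/11) = 60/11.

60/11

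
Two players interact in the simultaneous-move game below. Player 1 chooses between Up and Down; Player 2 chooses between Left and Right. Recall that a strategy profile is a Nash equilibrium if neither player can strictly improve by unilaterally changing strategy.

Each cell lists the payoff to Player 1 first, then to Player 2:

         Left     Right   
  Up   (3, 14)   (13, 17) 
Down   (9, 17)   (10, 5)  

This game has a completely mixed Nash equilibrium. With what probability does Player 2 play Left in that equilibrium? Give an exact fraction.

Let c be the probability that Player 2 plays Left. In a completely mixed equilibrium, Player 1 must be indifferent between Up and Down.
Player 1's expected payoff from Up is 3c + 13(1−c); from Down it is 9c + 10(1−c).
Setting these equal: −10c + 13 = −c + 10, so c = 1/3.

1/3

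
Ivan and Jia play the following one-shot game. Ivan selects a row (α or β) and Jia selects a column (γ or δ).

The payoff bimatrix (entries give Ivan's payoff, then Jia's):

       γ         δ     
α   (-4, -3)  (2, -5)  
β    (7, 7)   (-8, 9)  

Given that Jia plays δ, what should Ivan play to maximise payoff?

Against δ, Ivan earns 2 from α and -8 from β.
So α is the best response.

α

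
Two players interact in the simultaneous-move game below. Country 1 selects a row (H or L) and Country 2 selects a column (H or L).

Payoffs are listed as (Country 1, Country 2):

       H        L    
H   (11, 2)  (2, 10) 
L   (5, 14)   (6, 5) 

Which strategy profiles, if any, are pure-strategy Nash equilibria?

none

(H, H): Country 2 prefers L (10 > 2) — not an equilibrium.
(H, L): Country 1 prefers L (6 > 2) — not an equilibrium.
(L, H): Country 1 prefers H (11 > 5) — not an equilibrium.
(L, L): Country 2 prefers H (14 > 5) — not an equilibrium.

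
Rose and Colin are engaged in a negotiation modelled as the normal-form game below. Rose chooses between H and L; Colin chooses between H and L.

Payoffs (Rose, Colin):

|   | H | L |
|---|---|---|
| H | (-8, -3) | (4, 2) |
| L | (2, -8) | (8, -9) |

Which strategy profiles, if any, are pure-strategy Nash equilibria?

(L, H)

(H, H): Rose prefers L (2 > -8); Colin prefers L (2 > -3) — not an equilibrium.
(H, L): Rose prefers L (8 > 4) — not an equilibrium.
(L, H): Rose gets 2 ≥ -8 from H, and Colin gets -8 ≥ -9 from L — Nash equilibrium.
(L, L): Colin prefers H (-8 > -9) — not an equilibrium.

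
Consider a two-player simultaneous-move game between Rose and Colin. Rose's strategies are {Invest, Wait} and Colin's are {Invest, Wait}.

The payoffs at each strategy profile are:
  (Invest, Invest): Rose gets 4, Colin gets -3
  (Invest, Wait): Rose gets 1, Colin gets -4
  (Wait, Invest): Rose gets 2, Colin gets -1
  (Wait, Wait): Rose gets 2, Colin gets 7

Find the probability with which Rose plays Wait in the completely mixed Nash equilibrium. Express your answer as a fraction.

1/9

Let r be the probability that Rose plays Invest. In a completely mixed equilibrium, Colin must be indifferent between Invest and Wait.
Colin's expected payoff from Invest is −3r − (1−r); from Wait it is −4r + 7(1−r).
Setting these equal: −2r − 1 = −11r + 7, so r = 8/9.
Therefore Rose plays Wait with probability 1 − 8/9 = 1/9.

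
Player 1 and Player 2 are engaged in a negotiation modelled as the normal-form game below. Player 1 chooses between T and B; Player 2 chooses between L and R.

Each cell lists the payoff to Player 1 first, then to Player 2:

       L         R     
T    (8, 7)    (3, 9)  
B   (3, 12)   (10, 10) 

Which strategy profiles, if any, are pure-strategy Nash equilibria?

(T, L): Player 2 prefers R (9 > 7) — not an equilibrium.
(T, R): Player 1 prefers B (10 > 3) — not an equilibrium.
(B, L): Player 1 prefers T (8 > 3) — not an equilibrium.
(B, R): Player 2 prefers L (12 > 10) — not an equilibrium.

none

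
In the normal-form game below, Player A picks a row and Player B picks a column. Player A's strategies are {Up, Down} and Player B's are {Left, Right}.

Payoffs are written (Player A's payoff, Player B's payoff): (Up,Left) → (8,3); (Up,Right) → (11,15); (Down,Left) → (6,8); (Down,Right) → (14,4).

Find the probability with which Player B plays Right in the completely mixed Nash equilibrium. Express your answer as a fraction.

Let y be the probability that Player B plays Left. In a completely mixed equilibrium, Player A must be indifferent between Up and Down.
Player A's expected payoff from Up is 8y + 11(1−y); from Down it is 6y + 14(1−y).
Setting these equal: −3y + 11 = −8y + 14, so y = 3/5.
Therefore Player B plays Right with probability 1 − 3/5 = 2/5.

2/5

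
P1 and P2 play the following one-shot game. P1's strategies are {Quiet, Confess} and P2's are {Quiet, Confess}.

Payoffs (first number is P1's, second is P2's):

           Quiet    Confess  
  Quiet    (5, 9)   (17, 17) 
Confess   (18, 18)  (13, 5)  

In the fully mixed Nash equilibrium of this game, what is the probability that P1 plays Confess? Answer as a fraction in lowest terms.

Let p be the probability that P1 plays Quiet. In a completely mixed equilibrium, P2 must be indifferent between Quiet and Confess.
P2's expected payoff from Quiet is 9p + 18(1−p); from Confess it is 17p + 5(1−p).
Setting these equal: −9p + 18 = 12p + 5, so p = 13/21.
Therefore P1 plays Confess with probability 1 − 13/21 = 8/21.

8/21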